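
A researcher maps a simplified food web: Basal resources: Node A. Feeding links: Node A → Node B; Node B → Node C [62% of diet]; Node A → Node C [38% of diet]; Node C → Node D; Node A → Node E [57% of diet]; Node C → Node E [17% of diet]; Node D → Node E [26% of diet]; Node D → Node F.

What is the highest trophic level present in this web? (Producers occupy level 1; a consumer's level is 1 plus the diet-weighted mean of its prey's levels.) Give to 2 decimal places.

4.62

Node B: 1 + 1 = 2
Node C: 1 + (0.62×2 + 0.38×1) = 2.62
Node D: 1 + 2.62 = 3.62
Node E: 1 + (0.57×1 + 0.17×2.62 + 0.26×3.62) = 2.9566
Node F: 1 + 3.62 = 4.62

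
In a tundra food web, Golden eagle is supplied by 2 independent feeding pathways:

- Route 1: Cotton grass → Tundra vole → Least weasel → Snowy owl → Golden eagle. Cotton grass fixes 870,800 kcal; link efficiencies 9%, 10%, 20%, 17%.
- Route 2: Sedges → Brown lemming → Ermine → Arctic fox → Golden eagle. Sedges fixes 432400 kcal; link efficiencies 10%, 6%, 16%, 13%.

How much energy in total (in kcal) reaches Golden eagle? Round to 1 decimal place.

Route 1: 870800 × 0.09 × 0.1 × 0.2 × 0.17 = 266.4648 kcal
Route 2: 432400 × 0.1 × 0.06 × 0.16 × 0.13 = 53.96352 kcal
Total at Golden eagle: 266.4648 + 53.96352 = 320.42832 kcal

320.4 kcal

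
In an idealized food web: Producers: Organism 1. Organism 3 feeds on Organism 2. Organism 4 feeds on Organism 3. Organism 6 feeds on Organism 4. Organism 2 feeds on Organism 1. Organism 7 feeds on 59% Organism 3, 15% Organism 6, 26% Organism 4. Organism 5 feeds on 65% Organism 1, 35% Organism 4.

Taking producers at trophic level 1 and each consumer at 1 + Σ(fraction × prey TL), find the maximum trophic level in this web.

5

Organism 2: 1 + 1 = 2
Organism 3: 1 + 2 = 3
Organism 4: 1 + 3 = 4
Organism 5: 1 + (0.65×1 + 0.35×4) = 3.05
Organism 6: 1 + 4 = 5
Organism 7: 1 + (0.59×3 + 0.15×5 + 0.26×4) = 4.56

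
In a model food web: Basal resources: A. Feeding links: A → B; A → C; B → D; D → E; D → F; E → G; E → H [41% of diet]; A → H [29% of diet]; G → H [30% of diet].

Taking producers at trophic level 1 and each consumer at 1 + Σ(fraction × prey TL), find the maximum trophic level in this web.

B: 1 + 1 = 2
C: 1 + 1 = 2
D: 1 + 2 = 3
E: 1 + 3 = 4
F: 1 + 3 = 4
G: 1 + 4 = 5
H: 1 + (0.41×4 + 0.29×1 + 0.3×5) = 4.43

5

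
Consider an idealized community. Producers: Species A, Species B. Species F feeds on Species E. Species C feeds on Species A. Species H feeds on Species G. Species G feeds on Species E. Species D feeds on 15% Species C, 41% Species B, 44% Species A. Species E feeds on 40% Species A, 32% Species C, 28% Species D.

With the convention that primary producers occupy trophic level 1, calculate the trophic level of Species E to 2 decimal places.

2.64

Species C: 1 + 1 = 2
Species D: 1 + (0.15×2 + 0.41×1 + 0.44×1) = 2.15
Species E: 1 + (0.4×1 + 0.32×2 + 0.28×2.15) = 2.642
Species F: 1 + 2.642 = 3.642
Species G: 1 + 2.642 = 3.642
Species H: 1 + 3.642 = 4.642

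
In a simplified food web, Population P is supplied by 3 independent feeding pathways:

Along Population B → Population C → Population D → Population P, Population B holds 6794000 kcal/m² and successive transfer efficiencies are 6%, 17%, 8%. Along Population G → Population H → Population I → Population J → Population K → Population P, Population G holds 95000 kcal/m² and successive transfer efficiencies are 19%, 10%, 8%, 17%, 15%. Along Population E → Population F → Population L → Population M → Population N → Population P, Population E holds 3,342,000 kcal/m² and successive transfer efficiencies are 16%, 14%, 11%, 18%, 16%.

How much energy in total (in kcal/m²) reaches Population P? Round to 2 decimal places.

Via Population B: 6794000 × 0.06 × 0.17 × 0.08 = 5543.904 kcal/m²
Via Population G: 95000 × 0.19 × 0.1 × 0.08 × 0.17 × 0.15 = 3.6822 kcal/m²
Via Population E: 3342000 × 0.16 × 0.14 × 0.11 × 0.18 × 0.16 = 237.1590144 kcal/m²
Total at Population P: 5543.904 + 3.6822 + 237.1590144 = 5784.7452144 kcal/m²

5784.75 kcal/m²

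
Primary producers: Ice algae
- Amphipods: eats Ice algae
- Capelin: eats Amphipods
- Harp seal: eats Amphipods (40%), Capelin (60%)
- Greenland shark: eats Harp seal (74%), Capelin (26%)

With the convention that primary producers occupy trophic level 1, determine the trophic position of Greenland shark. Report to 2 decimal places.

4.44

Amphipods: 1 + 1 = 2
Capelin: 1 + 2 = 3
Harp seal: 1 + (0.4×2 + 0.6×3) = 3.6
Greenland shark: 1 + (0.74×3.6 + 0.26×3) = 4.444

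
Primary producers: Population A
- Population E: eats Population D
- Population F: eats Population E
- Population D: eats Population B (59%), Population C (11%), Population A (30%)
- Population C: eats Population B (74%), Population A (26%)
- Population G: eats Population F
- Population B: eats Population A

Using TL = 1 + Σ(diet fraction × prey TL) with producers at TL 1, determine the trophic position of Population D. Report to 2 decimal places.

Population B: 1 + 1 = 2
Population C: 1 + (0.74×2 + 0.26×1) = 2.74
Population D: 1 + (0.59×2 + 0.11×2.74 + 0.3×1) = 2.7814
Population E: 1 + 2.7814 = 3.7814
Population F: 1 + 3.7814 = 4.7814
Population G: 1 + 4.7814 = 5.7814

2.78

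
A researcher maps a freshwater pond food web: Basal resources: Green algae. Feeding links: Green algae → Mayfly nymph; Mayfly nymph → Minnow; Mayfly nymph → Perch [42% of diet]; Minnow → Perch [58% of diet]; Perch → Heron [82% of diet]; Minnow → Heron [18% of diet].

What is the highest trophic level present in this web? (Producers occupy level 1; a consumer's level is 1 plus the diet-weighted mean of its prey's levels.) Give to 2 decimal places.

Mayfly nymph: 1 + 1 = 2
Minnow: 1 + 2 = 3
Perch: 1 + (0.42×2 + 0.58×3) = 3.58
Heron: 1 + (0.82×3.58 + 0.18×3) = 4.4756

4.48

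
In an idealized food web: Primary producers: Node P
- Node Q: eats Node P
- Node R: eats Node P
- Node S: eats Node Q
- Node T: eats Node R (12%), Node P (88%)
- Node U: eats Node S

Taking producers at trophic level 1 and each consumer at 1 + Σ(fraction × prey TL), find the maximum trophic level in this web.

Node Q: 1 + 1 = 2
Node R: 1 + 1 = 2
Node S: 1 + 2 = 3
Node T: 1 + (0.12×2 + 0.88×1) = 2.12
Node U: 1 + 3 = 4

4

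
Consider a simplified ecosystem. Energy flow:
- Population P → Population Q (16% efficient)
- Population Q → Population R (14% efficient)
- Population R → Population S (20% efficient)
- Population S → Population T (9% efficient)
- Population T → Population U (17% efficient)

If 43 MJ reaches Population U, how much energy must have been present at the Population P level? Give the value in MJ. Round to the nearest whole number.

627334 MJ

Cumulative transfer efficiency: 0.16 × 0.14 × 0.2 × 0.09 × 0.17 = 0.000068544
Population P energy = 43 / 0.000068544 = 627334 MJ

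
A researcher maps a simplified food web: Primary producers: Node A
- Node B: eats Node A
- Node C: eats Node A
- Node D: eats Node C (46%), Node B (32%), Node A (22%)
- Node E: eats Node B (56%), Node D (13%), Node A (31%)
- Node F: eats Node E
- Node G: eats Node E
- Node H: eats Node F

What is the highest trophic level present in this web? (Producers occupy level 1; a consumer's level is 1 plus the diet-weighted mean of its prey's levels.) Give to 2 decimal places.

4.79

Node B: 1 + 1 = 2
Node C: 1 + 1 = 2
Node D: 1 + (0.46×2 + 0.32×2 + 0.22×1) = 2.78
Node E: 1 + (0.56×2 + 0.13×2.78 + 0.31×1) = 2.7914
Node F: 1 + 2.7914 = 3.7914
Node G: 1 + 2.7914 = 3.7914
Node H: 1 + 3.7914 = 4.7914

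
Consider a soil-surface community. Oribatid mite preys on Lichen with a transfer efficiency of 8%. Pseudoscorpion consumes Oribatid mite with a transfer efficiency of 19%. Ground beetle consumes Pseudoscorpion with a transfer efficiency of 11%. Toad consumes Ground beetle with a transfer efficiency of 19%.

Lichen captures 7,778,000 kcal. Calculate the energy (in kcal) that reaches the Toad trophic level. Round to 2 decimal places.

2470.92 kcal

Oribatid mite: 7778000 × 0.08 = 622240 kcal
Pseudoscorpion: 622240 × 0.19 = 118225.6 kcal
Ground beetle: 118225.6 × 0.11 = 13004.816 kcal
Toad: 13004.816 × 0.19 = 2470.91504 kcal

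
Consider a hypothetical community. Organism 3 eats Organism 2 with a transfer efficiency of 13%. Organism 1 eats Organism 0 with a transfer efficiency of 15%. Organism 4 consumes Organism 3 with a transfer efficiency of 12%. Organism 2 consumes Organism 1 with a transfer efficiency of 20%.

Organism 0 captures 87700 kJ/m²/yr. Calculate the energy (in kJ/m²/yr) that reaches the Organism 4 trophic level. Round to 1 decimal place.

41.0 kJ/m²/yr

Organism 1: 87700 × 0.15 = 13155 kJ/m²/yr
Organism 2: 13155 × 0.2 = 2631 kJ/m²/yr
Organism 3: 2631 × 0.13 = 342.03 kJ/m²/yr
Organism 4: 342.03 × 0.12 = 41.0436 kJ/m²/yr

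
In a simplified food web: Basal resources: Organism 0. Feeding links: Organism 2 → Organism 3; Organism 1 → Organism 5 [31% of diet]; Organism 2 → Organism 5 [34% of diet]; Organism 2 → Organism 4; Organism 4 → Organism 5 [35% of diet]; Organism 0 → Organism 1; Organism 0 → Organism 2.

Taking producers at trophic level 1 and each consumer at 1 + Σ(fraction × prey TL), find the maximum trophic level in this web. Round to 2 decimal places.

Organism 1: 1 + 1 = 2
Organism 2: 1 + 1 = 2
Organism 3: 1 + 2 = 3
Organism 4: 1 + 2 = 3
Organism 5: 1 + (0.31×2 + 0.35×3 + 0.34×2) = 3.35

3.35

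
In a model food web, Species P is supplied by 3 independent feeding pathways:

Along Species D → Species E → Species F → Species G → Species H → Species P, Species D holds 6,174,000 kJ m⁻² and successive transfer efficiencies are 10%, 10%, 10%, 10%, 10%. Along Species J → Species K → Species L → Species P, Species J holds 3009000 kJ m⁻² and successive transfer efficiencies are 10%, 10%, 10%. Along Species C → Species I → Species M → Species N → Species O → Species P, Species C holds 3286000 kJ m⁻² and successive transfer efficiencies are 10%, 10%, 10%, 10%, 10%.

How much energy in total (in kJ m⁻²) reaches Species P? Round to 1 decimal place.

Via Species D: 6174000 × 0.1 × 0.1 × 0.1 × 0.1 × 0.1 = 61.74 kJ m⁻²
Via Species J: 3009000 × 0.1 × 0.1 × 0.1 = 3009 kJ m⁻²
Via Species C: 3286000 × 0.1 × 0.1 × 0.1 × 0.1 × 0.1 = 32.86 kJ m⁻²
Total at Species P: 61.74 + 3009 + 32.86 = 3103.6 kJ m⁻²

3103.6 kJ m⁻²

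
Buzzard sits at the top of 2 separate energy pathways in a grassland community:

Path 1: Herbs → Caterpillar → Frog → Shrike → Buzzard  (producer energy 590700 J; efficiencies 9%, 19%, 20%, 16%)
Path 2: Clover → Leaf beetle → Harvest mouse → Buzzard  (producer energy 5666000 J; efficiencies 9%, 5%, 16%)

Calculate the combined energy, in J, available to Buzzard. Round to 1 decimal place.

4402.8 J

Path 1: 590700 × 0.09 × 0.19 × 0.2 × 0.16 = 323.23104 J
Path 2: 5666000 × 0.09 × 0.05 × 0.16 = 4079.52 J
Total at Buzzard: 323.23104 + 4079.52 = 4402.75104 J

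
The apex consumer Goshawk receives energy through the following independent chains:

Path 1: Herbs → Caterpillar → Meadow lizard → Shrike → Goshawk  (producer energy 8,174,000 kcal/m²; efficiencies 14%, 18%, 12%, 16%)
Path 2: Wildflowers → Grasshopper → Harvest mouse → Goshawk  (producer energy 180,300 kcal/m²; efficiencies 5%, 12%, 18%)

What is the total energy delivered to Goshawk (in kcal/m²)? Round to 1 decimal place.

Path 1: 8174000 × 0.14 × 0.18 × 0.12 × 0.16 = 3954.90816 kcal/m²
Path 2: 180300 × 0.05 × 0.12 × 0.18 = 194.724 kcal/m²
Total at Goshawk: 3954.90816 + 194.724 = 4149.63216 kcal/m²

4149.6 kcal/m²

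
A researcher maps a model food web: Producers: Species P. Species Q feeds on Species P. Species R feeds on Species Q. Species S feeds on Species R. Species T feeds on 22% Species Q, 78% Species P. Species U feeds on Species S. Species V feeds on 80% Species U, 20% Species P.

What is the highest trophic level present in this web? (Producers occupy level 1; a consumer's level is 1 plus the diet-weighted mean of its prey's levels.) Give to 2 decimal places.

5.20

Species Q: 1 + 1 = 2
Species R: 1 + 2 = 3
Species S: 1 + 3 = 4
Species T: 1 + (0.22×2 + 0.78×1) = 2.22
Species U: 1 + 4 = 5
Species V: 1 + (0.8×5 + 0.2×1) = 5.2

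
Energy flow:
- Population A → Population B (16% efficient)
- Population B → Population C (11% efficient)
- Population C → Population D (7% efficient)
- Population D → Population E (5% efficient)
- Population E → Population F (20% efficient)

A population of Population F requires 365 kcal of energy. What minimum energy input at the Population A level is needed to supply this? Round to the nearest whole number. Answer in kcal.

Cumulative transfer efficiency: 0.16 × 0.11 × 0.07 × 0.05 × 0.2 = 0.00001232
Population A energy = 365 / 0.00001232 = 29626623 kcal

29626623 kcal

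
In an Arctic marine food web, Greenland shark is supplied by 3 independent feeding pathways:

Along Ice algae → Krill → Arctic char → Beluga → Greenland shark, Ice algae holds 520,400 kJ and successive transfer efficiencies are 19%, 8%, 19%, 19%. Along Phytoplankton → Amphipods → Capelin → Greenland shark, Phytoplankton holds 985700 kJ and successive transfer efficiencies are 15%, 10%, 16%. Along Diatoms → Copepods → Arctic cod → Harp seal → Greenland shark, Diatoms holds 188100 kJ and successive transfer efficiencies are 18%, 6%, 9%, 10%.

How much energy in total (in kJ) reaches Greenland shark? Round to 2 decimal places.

2669.52 kJ

Via Ice algae: 520400 × 0.19 × 0.08 × 0.19 × 0.19 = 285.553888 kJ
Via Phytoplankton: 985700 × 0.15 × 0.1 × 0.16 = 2365.68 kJ
Via Diatoms: 188100 × 0.18 × 0.06 × 0.09 × 0.1 = 18.28332 kJ
Total at Greenland shark: 285.553888 + 2365.68 + 18.28332 = 2669.517208 kJ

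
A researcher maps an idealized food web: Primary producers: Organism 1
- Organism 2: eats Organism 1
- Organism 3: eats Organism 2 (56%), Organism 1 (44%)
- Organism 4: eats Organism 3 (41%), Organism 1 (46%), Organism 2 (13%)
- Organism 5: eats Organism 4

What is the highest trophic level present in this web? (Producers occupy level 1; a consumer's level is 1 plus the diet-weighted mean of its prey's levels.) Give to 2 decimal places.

3.77

Organism 2: 1 + 1 = 2
Organism 3: 1 + (0.56×2 + 0.44×1) = 2.56
Organism 4: 1 + (0.41×2.56 + 0.46×1 + 0.13×2) = 2.7696
Organism 5: 1 + 2.7696 = 3.7696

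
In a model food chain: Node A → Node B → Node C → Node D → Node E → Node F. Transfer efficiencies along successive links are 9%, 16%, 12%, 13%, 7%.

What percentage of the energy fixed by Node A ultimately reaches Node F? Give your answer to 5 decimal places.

Product of link efficiencies: 0.09 × 0.16 × 0.12 × 0.13 × 0.07 = 0.0000157248
As a percentage: 0.0000157248 × 100 = 0.00157%

0.00157%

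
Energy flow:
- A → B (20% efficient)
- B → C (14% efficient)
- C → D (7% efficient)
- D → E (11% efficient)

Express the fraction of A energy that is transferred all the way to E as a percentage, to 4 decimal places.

0.0216%

Product of link efficiencies: 0.2 × 0.14 × 0.07 × 0.11 = 0.0002156
As a percentage: 0.0002156 × 100 = 0.0216%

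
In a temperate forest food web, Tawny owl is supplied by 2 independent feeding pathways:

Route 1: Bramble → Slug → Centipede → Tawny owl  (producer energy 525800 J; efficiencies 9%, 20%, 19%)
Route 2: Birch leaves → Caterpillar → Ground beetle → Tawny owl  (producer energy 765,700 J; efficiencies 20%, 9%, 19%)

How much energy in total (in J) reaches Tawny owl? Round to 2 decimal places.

Route 1: 525800 × 0.09 × 0.2 × 0.19 = 1798.236 J
Route 2: 765700 × 0.2 × 0.09 × 0.19 = 2618.694 J
Total at Tawny owl: 1798.236 + 2618.694 = 4416.93 J

4416.93 J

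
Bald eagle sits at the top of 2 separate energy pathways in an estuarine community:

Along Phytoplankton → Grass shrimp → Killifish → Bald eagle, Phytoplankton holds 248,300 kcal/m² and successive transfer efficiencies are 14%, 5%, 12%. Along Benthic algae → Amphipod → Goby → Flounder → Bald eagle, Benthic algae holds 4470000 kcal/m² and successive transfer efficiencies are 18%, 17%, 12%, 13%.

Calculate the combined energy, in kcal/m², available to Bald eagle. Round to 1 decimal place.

2342.4 kcal/m²

Via Phytoplankton: 248300 × 0.14 × 0.05 × 0.12 = 208.572 kcal/m²
Via Benthic algae: 4470000 × 0.18 × 0.17 × 0.12 × 0.13 = 2133.7992 kcal/m²
Total at Bald eagle: 208.572 + 2133.7992 = 2342.3712 kcal/m²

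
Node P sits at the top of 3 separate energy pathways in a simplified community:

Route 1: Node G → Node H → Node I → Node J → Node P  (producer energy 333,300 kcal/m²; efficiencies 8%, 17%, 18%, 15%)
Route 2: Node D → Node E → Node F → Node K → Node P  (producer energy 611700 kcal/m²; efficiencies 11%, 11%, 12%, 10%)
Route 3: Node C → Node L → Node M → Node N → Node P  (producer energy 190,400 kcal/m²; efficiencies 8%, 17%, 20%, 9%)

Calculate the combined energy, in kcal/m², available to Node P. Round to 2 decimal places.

Route 1: 333300 × 0.08 × 0.17 × 0.18 × 0.15 = 122.38776 kcal/m²
Route 2: 611700 × 0.11 × 0.11 × 0.12 × 0.1 = 88.81884 kcal/m²
Route 3: 190400 × 0.08 × 0.17 × 0.2 × 0.09 = 46.60992 kcal/m²
Total at Node P: 122.38776 + 88.81884 + 46.60992 = 257.81652 kcal/m²

257.82 kcal/m²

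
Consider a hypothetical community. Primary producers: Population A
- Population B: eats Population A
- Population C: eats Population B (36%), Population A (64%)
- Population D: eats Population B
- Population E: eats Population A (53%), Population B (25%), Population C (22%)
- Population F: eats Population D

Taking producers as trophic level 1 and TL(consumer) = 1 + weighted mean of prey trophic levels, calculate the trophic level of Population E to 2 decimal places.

Population B: 1 + 1 = 2
Population C: 1 + (0.36×2 + 0.64×1) = 2.36
Population D: 1 + 2 = 3
Population E: 1 + (0.53×1 + 0.25×2 + 0.22×2.36) = 2.5492
Population F: 1 + 3 = 4

2.55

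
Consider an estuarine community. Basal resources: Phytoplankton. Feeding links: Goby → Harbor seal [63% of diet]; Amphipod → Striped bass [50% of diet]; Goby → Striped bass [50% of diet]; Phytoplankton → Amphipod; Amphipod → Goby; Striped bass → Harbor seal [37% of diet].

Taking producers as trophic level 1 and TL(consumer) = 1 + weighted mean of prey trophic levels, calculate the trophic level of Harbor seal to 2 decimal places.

Amphipod: 1 + 1 = 2
Goby: 1 + 2 = 3
Striped bass: 1 + (0.5×2 + 0.5×3) = 3.5
Harbor seal: 1 + (0.63×3 + 0.37×3.5) = 4.185

4.19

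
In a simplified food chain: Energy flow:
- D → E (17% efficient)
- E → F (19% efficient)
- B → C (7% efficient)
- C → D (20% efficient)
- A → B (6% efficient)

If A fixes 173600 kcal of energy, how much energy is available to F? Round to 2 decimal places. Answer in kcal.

4.71 kcal

B: 173600 × 0.06 = 10416 kcal
C: 10416 × 0.07 = 729.12 kcal
D: 729.12 × 0.2 = 145.824 kcal
E: 145.824 × 0.17 = 24.79008 kcal
F: 24.79008 × 0.19 = 4.7101152 kcal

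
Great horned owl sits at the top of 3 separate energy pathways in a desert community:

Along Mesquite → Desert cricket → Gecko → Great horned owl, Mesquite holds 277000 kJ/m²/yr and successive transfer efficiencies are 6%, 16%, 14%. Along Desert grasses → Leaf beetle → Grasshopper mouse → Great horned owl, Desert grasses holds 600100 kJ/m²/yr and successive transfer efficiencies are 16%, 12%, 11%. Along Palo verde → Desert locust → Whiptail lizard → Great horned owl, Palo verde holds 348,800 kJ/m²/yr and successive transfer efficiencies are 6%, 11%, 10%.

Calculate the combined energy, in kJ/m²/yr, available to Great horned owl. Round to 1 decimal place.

1869.9 kJ/m²/yr

Via Mesquite: 277000 × 0.06 × 0.16 × 0.14 = 372.288 kJ/m²/yr
Via Desert grasses: 600100 × 0.16 × 0.12 × 0.11 = 1267.4112 kJ/m²/yr
Via Palo verde: 348800 × 0.06 × 0.11 × 0.1 = 230.208 kJ/m²/yr
Total at Great horned owl: 372.288 + 1267.4112 + 230.208 = 1869.9072 kJ/m²/yr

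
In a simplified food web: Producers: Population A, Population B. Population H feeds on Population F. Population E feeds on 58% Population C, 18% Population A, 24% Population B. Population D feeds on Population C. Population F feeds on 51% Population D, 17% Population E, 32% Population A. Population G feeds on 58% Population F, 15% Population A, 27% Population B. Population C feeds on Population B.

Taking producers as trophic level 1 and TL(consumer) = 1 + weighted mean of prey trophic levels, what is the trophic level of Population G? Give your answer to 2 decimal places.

Population C: 1 + 1 = 2
Population D: 1 + 2 = 3
Population E: 1 + (0.58×2 + 0.18×1 + 0.24×1) = 2.58
Population F: 1 + (0.51×3 + 0.17×2.58 + 0.32×1) = 3.2886
Population G: 1 + (0.58×3.2886 + 0.15×1 + 0.27×1) = 3.327388
Population H: 1 + 3.2886 = 4.2886

3.33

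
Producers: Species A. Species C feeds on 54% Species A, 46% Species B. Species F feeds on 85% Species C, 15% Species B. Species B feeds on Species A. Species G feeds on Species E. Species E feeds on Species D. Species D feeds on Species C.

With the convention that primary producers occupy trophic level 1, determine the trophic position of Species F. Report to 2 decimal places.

Species B: 1 + 1 = 2
Species C: 1 + (0.54×1 + 0.46×2) = 2.46
Species D: 1 + 2.46 = 3.46
Species E: 1 + 3.46 = 4.46
Species F: 1 + (0.85×2.46 + 0.15×2) = 3.391
Species G: 1 + 4.46 = 5.46

3.39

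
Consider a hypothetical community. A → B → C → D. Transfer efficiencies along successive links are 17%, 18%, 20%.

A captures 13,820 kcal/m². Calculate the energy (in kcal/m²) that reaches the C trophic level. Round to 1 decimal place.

422.9 kcal/m²

B: 13820 × 0.17 = 2349.4 kcal/m²
C: 2349.4 × 0.18 = 422.892 kcal/m²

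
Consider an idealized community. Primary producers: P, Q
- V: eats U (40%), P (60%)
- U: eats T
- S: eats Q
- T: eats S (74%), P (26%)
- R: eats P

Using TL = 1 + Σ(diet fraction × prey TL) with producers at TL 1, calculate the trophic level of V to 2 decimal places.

R: 1 + 1 = 2
S: 1 + 1 = 2
T: 1 + (0.74×2 + 0.26×1) = 2.74
U: 1 + 2.74 = 3.74
V: 1 + (0.4×3.74 + 0.6×1) = 3.096

3.10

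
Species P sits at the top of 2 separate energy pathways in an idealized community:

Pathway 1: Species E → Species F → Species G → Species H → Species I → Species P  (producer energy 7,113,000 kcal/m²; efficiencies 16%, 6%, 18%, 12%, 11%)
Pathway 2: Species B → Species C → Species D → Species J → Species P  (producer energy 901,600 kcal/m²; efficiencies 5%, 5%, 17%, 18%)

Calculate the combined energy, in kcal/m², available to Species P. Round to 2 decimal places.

231.22 kcal/m²

Pathway 1: 7113000 × 0.16 × 0.06 × 0.18 × 0.12 × 0.11 = 162.2446848 kcal/m²
Pathway 2: 901600 × 0.05 × 0.05 × 0.17 × 0.18 = 68.9724 kcal/m²
Total at Species P: 162.2446848 + 68.9724 = 231.2170848 kcal/m²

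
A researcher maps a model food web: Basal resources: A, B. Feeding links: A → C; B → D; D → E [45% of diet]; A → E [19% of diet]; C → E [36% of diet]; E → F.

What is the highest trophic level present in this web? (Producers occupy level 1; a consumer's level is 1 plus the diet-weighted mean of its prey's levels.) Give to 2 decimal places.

3.81

C: 1 + 1 = 2
D: 1 + 1 = 2
E: 1 + (0.45×2 + 0.19×1 + 0.36×2) = 2.81
F: 1 + 2.81 = 3.81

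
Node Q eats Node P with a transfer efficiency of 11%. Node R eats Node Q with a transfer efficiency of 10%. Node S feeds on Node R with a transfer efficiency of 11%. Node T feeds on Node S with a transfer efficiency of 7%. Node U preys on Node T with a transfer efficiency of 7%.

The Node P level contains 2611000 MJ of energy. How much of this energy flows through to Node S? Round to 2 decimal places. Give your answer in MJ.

3159.31 MJ

Node Q: 2611000 × 0.11 = 287210 MJ
Node R: 287210 × 0.1 = 28721 MJ
Node S: 28721 × 0.11 = 3159.31 MJ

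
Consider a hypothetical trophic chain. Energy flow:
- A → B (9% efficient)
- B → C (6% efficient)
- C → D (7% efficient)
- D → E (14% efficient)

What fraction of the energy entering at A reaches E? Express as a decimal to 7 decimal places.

0.0000529

Product of link efficiencies: 0.09 × 0.06 × 0.07 × 0.14 = 0.00005292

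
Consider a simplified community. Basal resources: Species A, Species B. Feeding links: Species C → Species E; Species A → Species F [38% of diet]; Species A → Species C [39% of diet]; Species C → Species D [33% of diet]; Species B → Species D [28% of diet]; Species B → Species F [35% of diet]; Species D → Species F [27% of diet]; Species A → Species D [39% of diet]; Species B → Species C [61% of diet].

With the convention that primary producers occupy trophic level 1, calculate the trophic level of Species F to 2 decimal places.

2.36

Species C: 1 + (0.39×1 + 0.61×1) = 2
Species D: 1 + (0.39×1 + 0.33×2 + 0.28×1) = 2.33
Species E: 1 + 2 = 3
Species F: 1 + (0.27×2.33 + 0.38×1 + 0.35×1) = 2.3591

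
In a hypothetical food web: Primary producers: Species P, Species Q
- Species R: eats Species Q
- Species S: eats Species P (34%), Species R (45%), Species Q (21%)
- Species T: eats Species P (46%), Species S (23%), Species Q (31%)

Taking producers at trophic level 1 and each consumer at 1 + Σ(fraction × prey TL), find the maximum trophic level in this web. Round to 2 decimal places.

2.45

Species R: 1 + 1 = 2
Species S: 1 + (0.34×1 + 0.45×2 + 0.21×1) = 2.45
Species T: 1 + (0.46×1 + 0.23×2.45 + 0.31×1) = 2.3335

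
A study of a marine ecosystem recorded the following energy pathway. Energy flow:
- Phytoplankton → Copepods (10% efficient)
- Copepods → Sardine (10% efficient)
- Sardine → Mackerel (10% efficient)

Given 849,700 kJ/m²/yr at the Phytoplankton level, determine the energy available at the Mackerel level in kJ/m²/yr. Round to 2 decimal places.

Copepods: 849700 × 0.1 = 84970 kJ/m²/yr
Sardine: 84970 × 0.1 = 8497 kJ/m²/yr
Mackerel: 8497 × 0.1 = 849.7 kJ/m²/yr

849.70 kJ/m²/yr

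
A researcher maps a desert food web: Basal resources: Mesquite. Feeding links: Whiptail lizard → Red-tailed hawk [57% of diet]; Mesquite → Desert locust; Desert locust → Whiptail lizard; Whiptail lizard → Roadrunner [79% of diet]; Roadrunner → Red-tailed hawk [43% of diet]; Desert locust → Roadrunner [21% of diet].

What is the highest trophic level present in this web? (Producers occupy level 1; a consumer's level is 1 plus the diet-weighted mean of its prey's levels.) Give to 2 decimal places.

Desert locust: 1 + 1 = 2
Whiptail lizard: 1 + 2 = 3
Roadrunner: 1 + (0.21×2 + 0.79×3) = 3.79
Red-tailed hawk: 1 + (0.57×3 + 0.43×3.79) = 4.3397

4.34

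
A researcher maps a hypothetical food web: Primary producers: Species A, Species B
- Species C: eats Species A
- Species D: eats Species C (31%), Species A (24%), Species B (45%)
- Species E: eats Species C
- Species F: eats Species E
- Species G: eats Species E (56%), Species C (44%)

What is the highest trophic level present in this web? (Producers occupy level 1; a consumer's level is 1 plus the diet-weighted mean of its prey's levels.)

Species C: 1 + 1 = 2
Species D: 1 + (0.31×2 + 0.24×1 + 0.45×1) = 2.31
Species E: 1 + 2 = 3
Species F: 1 + 3 = 4
Species G: 1 + (0.56×3 + 0.44×2) = 3.56

4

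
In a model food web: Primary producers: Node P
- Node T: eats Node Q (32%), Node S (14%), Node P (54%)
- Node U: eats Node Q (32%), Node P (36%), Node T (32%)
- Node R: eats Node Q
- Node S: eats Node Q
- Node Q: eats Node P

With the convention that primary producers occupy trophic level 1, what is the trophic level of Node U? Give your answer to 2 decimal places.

Node Q: 1 + 1 = 2
Node R: 1 + 2 = 3
Node S: 1 + 2 = 3
Node T: 1 + (0.32×2 + 0.14×3 + 0.54×1) = 2.6
Node U: 1 + (0.32×2 + 0.36×1 + 0.32×2.6) = 2.832

2.83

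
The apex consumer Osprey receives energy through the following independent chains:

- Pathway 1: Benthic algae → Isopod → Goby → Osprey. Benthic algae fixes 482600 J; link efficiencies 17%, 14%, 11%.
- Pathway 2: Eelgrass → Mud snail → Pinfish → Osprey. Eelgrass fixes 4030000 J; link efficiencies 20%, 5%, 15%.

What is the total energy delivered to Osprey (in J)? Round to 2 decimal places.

7308.45 J

Pathway 1: 482600 × 0.17 × 0.14 × 0.11 = 1263.4468 J
Pathway 2: 4030000 × 0.2 × 0.05 × 0.15 = 6045 J
Total at Osprey: 1263.4468 + 6045 = 7308.4468 J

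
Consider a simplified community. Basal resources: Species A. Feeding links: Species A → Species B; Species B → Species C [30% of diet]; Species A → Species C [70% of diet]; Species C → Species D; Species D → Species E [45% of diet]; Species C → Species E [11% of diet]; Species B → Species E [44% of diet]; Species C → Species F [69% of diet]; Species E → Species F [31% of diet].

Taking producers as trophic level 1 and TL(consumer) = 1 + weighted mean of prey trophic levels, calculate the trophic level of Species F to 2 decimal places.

3.71

Species B: 1 + 1 = 2
Species C: 1 + (0.3×2 + 0.7×1) = 2.3
Species D: 1 + 2.3 = 3.3
Species E: 1 + (0.45×3.3 + 0.11×2.3 + 0.44×2) = 3.618
Species F: 1 + (0.69×2.3 + 0.31×3.618) = 3.70858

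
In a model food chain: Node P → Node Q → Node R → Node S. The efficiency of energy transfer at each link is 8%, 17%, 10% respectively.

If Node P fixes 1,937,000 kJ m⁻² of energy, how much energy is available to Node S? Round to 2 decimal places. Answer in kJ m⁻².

Node Q: 1937000 × 0.08 = 154960 kJ m⁻²
Node R: 154960 × 0.17 = 26343.2 kJ m⁻²
Node S: 26343.2 × 0.1 = 2634.32 kJ m⁻²

2634.32 kJ m⁻²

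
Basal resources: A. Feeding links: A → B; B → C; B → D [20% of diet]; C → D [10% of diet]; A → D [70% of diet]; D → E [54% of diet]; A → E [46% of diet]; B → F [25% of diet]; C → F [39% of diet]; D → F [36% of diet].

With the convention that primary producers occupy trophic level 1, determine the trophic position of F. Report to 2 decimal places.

B: 1 + 1 = 2
C: 1 + 2 = 3
D: 1 + (0.2×2 + 0.1×3 + 0.7×1) = 2.4
E: 1 + (0.54×2.4 + 0.46×1) = 2.756
F: 1 + (0.25×2 + 0.39×3 + 0.36×2.4) = 3.534

3.53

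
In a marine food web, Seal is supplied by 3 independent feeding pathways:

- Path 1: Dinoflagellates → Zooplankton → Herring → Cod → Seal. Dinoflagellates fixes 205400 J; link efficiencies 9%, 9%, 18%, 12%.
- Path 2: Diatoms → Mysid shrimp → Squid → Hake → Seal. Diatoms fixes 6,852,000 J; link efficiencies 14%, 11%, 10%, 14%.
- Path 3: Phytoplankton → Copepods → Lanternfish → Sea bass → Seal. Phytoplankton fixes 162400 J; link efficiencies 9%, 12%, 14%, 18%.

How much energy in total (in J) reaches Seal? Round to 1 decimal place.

1557.4 J

Path 1: 205400 × 0.09 × 0.09 × 0.18 × 0.12 = 35.936784 J
Path 2: 6852000 × 0.14 × 0.11 × 0.1 × 0.14 = 1477.2912 J
Path 3: 162400 × 0.09 × 0.12 × 0.14 × 0.18 = 44.198784 J
Total at Seal: 35.936784 + 1477.2912 + 44.198784 = 1557.426768 J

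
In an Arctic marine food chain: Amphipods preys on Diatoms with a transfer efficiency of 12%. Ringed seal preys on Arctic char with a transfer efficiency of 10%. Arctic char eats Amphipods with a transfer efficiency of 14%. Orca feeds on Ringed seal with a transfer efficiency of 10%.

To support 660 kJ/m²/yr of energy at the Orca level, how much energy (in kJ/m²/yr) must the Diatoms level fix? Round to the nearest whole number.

Cumulative transfer efficiency: 0.12 × 0.14 × 0.1 × 0.1 = 0.000168
Diatoms energy = 660 / 0.000168 = 3928571 kJ/m²/yr

3928571 kJ/m²/yr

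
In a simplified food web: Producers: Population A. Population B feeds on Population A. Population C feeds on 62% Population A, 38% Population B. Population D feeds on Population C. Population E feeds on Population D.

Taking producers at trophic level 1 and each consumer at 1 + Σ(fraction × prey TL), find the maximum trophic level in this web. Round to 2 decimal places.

Population B: 1 + 1 = 2
Population C: 1 + (0.62×1 + 0.38×2) = 2.38
Population D: 1 + 2.38 = 3.38
Population E: 1 + 3.38 = 4.38

4.38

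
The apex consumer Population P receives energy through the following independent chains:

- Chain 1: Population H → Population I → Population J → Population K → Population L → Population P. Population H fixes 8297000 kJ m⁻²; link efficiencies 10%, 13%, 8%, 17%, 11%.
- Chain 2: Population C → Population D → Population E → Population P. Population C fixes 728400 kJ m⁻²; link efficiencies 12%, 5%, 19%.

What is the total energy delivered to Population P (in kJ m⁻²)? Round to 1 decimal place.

991.7 kJ m⁻²

Chain 1: 8297000 × 0.1 × 0.13 × 0.08 × 0.17 × 0.11 = 161.360056 kJ m⁻²
Chain 2: 728400 × 0.12 × 0.05 × 0.19 = 830.376 kJ m⁻²
Total at Population P: 161.360056 + 830.376 = 991.736056 kJ m⁻²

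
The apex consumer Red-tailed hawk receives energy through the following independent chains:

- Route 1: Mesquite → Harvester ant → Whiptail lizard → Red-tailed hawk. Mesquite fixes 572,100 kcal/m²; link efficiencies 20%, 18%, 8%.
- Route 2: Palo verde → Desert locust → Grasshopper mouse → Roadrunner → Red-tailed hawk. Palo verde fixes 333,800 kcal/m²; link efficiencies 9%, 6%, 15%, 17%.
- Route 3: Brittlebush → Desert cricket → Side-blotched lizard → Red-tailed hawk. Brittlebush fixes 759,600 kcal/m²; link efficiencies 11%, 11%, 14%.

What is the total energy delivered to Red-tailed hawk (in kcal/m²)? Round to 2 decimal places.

2980.37 kcal/m²

Route 1: 572100 × 0.2 × 0.18 × 0.08 = 1647.648 kcal/m²
Route 2: 333800 × 0.09 × 0.06 × 0.15 × 0.17 = 45.96426 kcal/m²
Route 3: 759600 × 0.11 × 0.11 × 0.14 = 1286.7624 kcal/m²
Total at Red-tailed hawk: 1647.648 + 45.96426 + 1286.7624 = 2980.37466 kcal/m²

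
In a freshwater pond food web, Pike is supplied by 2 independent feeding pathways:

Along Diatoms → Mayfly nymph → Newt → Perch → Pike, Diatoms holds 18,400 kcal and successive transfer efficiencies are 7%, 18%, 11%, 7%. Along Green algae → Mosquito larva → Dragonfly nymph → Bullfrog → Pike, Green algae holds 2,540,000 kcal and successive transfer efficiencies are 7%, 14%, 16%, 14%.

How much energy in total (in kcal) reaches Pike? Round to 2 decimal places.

559.37 kcal

Via Diatoms: 18400 × 0.07 × 0.18 × 0.11 × 0.07 = 1.785168 kcal
Via Green algae: 2540000 × 0.07 × 0.14 × 0.16 × 0.14 = 557.5808 kcal
Total at Pike: 1.785168 + 557.5808 = 559.365968 kcal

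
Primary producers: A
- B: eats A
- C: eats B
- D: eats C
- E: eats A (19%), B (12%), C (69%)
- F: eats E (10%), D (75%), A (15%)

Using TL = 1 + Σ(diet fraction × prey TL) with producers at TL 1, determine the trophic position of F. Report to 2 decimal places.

4.50

B: 1 + 1 = 2
C: 1 + 2 = 3
D: 1 + 3 = 4
E: 1 + (0.19×1 + 0.12×2 + 0.69×3) = 3.5
F: 1 + (0.1×3.5 + 0.75×4 + 0.15×1) = 4.5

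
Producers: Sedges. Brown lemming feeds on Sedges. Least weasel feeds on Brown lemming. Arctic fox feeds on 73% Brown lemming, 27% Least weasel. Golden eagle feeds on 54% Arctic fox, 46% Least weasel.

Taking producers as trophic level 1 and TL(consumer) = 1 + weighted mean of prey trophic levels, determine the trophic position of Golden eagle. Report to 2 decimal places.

Brown lemming: 1 + 1 = 2
Least weasel: 1 + 2 = 3
Arctic fox: 1 + (0.73×2 + 0.27×3) = 3.27
Golden eagle: 1 + (0.54×3.27 + 0.46×3) = 4.1458

4.15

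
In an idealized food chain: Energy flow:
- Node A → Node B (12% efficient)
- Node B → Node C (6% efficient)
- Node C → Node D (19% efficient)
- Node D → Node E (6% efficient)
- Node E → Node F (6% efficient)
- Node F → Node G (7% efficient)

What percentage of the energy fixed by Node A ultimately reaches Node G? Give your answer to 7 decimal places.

0.0000345%

Product of link efficiencies: 0.12 × 0.06 × 0.19 × 0.06 × 0.06 × 0.07 = 0.000000344736
As a percentage: 0.000000344736 × 100 = 0.0000345%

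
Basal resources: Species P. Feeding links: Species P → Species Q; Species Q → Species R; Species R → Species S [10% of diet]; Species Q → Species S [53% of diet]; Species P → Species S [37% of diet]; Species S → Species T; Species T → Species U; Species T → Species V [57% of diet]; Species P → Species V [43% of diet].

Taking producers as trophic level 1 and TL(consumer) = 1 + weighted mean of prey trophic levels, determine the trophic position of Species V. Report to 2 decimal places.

Species Q: 1 + 1 = 2
Species R: 1 + 2 = 3
Species S: 1 + (0.1×3 + 0.53×2 + 0.37×1) = 2.73
Species T: 1 + 2.73 = 3.73
Species U: 1 + 3.73 = 4.73
Species V: 1 + (0.57×3.73 + 0.43×1) = 3.5561

3.56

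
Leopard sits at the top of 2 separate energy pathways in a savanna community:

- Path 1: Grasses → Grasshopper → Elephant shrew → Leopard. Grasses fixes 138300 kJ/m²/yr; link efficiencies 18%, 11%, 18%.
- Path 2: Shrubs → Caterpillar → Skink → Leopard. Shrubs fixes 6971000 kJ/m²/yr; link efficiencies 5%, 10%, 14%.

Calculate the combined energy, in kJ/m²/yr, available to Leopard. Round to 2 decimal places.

Path 1: 138300 × 0.18 × 0.11 × 0.18 = 492.9012 kJ/m²/yr
Path 2: 6971000 × 0.05 × 0.1 × 0.14 = 4879.7 kJ/m²/yr
Total at Leopard: 492.9012 + 4879.7 = 5372.6012 kJ/m²/yr

5372.60 kJ/m²/yr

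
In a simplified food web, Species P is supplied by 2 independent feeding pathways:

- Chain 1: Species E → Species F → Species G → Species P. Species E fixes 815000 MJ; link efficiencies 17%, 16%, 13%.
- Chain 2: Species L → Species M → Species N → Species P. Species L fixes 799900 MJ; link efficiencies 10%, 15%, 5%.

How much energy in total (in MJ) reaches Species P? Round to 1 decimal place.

Chain 1: 815000 × 0.17 × 0.16 × 0.13 = 2881.84 MJ
Chain 2: 799900 × 0.1 × 0.15 × 0.05 = 599.925 MJ
Total at Species P: 2881.84 + 599.925 = 3481.765 MJ

3481.8 MJ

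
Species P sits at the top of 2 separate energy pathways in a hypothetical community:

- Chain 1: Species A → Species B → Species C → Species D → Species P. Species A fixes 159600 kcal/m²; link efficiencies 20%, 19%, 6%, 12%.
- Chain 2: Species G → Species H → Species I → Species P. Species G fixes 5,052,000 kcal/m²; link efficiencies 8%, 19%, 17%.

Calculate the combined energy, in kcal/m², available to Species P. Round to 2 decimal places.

Chain 1: 159600 × 0.2 × 0.19 × 0.06 × 0.12 = 43.66656 kcal/m²
Chain 2: 5052000 × 0.08 × 0.19 × 0.17 = 13054.368 kcal/m²
Total at Species P: 43.66656 + 13054.368 = 13098.03456 kcal/m²

13098.03 kcal/m²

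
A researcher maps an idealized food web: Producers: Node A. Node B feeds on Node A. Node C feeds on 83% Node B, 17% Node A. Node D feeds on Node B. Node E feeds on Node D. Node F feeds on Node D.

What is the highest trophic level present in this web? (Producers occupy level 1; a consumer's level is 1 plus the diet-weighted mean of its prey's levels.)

4

Node B: 1 + 1 = 2
Node C: 1 + (0.83×2 + 0.17×1) = 2.83
Node D: 1 + 2 = 3
Node E: 1 + 3 = 4
Node F: 1 + 3 = 4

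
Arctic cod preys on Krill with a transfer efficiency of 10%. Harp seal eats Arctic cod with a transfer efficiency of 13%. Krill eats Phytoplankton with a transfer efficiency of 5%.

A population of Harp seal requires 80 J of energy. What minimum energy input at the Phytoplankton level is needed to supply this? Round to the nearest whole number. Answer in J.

123077 J

Cumulative transfer efficiency: 0.05 × 0.1 × 0.13 = 0.00065
Phytoplankton energy = 80 / 0.00065 = 123077 J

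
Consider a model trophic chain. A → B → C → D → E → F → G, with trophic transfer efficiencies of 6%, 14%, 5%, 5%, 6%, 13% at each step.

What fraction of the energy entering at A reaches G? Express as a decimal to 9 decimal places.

Product of link efficiencies: 0.06 × 0.14 × 0.05 × 0.05 × 0.06 × 0.13 = 0.0000001638

0.000000164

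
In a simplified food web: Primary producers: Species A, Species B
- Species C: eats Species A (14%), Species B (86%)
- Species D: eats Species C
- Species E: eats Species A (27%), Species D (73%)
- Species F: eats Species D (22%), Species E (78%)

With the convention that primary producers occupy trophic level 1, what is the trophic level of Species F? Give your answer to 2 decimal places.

4.36

Species C: 1 + (0.14×1 + 0.86×1) = 2
Species D: 1 + 2 = 3
Species E: 1 + (0.27×1 + 0.73×3) = 3.46
Species F: 1 + (0.22×3 + 0.78×3.46) = 4.3588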